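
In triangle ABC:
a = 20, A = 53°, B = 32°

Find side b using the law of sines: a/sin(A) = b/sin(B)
a/sin(A) = b/sin(B)  ⇒  b = a·sin(B)/sin(A) = 20·sin(32°)/sin(53°)
sin(32°) ≈ 0.529919, sin(53°) ≈ 0.798636
b ≈ 20·0.529919/0.798636 ≈ 10.5984/0.798636 ≈ 13.2706

b = 13.27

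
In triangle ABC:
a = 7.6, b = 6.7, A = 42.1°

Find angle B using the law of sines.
a/sin(A) = b/sin(B)  ⇒  sin(B) = b·sin(A)/a = 6.7·sin(42.1°)/7.6
sin(42.1°) ≈ 0.670427
sin(B) ≈ 6.7·0.670427/7.6 ≈ 4.49186/7.6 ≈ 0.591034
B = arcsin(0.591034) ≈ 36.2304°
(Since b ≤ a we need B ≤ A, so the obtuse alternative 180° − 36.2304° ≈ 143.77° is rejected.)

B = 36.23°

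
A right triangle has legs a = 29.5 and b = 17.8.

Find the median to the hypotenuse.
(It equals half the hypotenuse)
Hypotenuse c = √(a² + b²) = √(870.25 + 316.84) = √1187.09 ≈ 34.4542
Median to hypotenuse = c/2 ≈ 34.4542/2 ≈ 17.2271

Median = 17.23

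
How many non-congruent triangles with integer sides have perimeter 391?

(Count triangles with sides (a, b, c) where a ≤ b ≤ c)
Let a ≤ b ≤ c with a + b + c = 391. The only binding inequality is a + b > c, i.e. 391 − c > c, so c < 391/2; and c ≥ 391/3 since c is the largest side.
So 131 ≤ c ≤ 195. For each c, b runs from ⌈(391 − c)/2⌉ up to c (then a = 391 − b − c satisfies 1 ≤ a ≤ b automatically), giving c − ⌈(391 − c)/2⌉ + 1 choices.
Summing over c: 2 + 3 + 5 + 6 + … + 96 + 98  (65 terms, c = 131, …, 195) = 3234
Check (closed form: nearest integer to p²/48 for even p, (p+3)²/48 for odd p): (391+3)²/48 = 394²/48 = 155236/48 ≈ 3234.08 → 3234

3234 triangles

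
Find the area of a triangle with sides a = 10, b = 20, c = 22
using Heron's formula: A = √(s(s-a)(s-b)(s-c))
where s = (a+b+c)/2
s = (10 + 20 + 22)/2 = 52/2 = 26
s − a = 16, s − b = 6, s − c = 4
s(s−a)(s−b)(s−c) = 26·16·6·4 = 9984
Area = √9984 ≈ 99.92

s = 26.0, Area = 99.92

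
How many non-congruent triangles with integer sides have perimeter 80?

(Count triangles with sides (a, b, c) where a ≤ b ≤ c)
Let a ≤ b ≤ c with a + b + c = 80. The only binding inequality is a + b > c, i.e. 80 − c > c, so c < 80/2; and c ≥ 80/3 since c is the largest side.
So 27 ≤ c ≤ 39. For each c, b runs from ⌈(80 − c)/2⌉ up to c (then a = 80 − b − c satisfies 1 ≤ a ≤ b automatically), giving c − ⌈(80 − c)/2⌉ + 1 choices.
Summing over c: 1 + 3 + 4 + 6 + … + 18 + 19  (13 terms, c = 27, …, 39) = 133
Check (closed form: nearest integer to p²/48 for even p, (p+3)²/48 for odd p): 80²/48 = 6400/48 ≈ 133.33 → 133

133 triangles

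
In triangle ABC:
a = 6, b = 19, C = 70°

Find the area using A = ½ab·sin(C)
A = ½·a·b·sin(C) = ½·6·19·sin(70°)
sin(70°) ≈ 0.939693
A ≈ ½·114·0.939693 = 57·0.939693 ≈ 53.5625

Area = 53.56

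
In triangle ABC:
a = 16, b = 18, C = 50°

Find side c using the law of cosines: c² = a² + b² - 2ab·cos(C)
c² = 16² + 18² − 2·16·18·cos(50°)
cos(50°) ≈ 0.642788
c² ≈ 256 + 324 − 576·(0.642788) ≈ 580 − 370.246 ≈ 209.754
c ≈ √209.754 ≈ 14.4829

c = 14.48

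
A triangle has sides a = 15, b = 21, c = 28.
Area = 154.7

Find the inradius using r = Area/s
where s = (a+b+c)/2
s = (15 + 21 + 28)/2 = 64/2 = 32
r = Area/s = 154.7/32 ≈ 4.83437

r = 4.834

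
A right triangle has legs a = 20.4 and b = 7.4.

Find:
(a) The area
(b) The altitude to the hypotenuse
(a) The legs are perpendicular, so Area = ½·a·b = ½·20.4·7.4 = ½·150.96 = 75.48
(b) Hypotenuse c = √(a² + b²) = √(416.16 + 54.76) = √470.92 ≈ 21.7007
    Area = ½·c·h_c  ⇒  h_c = 2·Area/c = 150.96/21.7007 ≈ 6.95646

Area = 75.48, h_c = 6.956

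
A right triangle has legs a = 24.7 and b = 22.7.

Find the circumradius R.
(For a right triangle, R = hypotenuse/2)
Hypotenuse c = √(a² + b²) = √(610.09 + 515.29) = √1125.38 ≈ 33.5467
R = c/2 ≈ 33.5467/2 ≈ 16.7733

R = 16.77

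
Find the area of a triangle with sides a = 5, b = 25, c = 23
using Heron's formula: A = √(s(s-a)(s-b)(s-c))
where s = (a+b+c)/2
s = (5 + 25 + 23)/2 = 53/2 = 26.5
s − a = 21.5, s − b = 1.5, s − c = 3.5
s(s−a)(s−b)(s−c) = 26.5·21.5·1.5·3.5 = 2991.1875
Area = √2991.1875 ≈ 54.6917

s = 26.5, Area = 54.69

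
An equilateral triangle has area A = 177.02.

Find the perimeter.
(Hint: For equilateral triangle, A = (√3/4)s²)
A = (√3/4)s²  ⇒  s² = 4A/√3 = 4·177.02/√3 = 708.08/1.73205 ≈ 408.81
s ≈ √408.81 ≈ 20.2191
Perimeter = 3s ≈ 3·20.2191 ≈ 60.6572

Perimeter = 60.66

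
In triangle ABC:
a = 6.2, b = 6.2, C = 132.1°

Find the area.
Two sides and the included angle (SAS): A = ½·a·b·sin(C) = ½·6.2·6.2·sin(132.1°)
sin(132.1°) ≈ 0.741976
A ≈ ½·38.44·0.741976 = 19.22·0.741976 ≈ 14.2608

Area = 14.26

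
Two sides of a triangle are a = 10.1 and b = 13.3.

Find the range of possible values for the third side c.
Triangle inequality: |a − b| < c < a + b
|a − b| = |10.1 − 13.3| = 3.2
a + b = 10.1 + 13.3 = 23.4

3.2 < c < 23.4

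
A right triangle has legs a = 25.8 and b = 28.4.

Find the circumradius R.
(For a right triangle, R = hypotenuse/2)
Hypotenuse c = √(a² + b²) = √(665.64 + 806.56) = √1472.2 ≈ 38.3693
R = c/2 ≈ 38.3693/2 ≈ 19.1846

R = 19.18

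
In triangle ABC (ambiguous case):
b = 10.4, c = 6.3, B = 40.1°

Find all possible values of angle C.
b/sin(B) = c/sin(C)  ⇒  sin(C) = c·sin(B)/b = 6.3·sin(40.1°)/10.4
sin(40.1°) ≈ 0.644124
sin(C) ≈ 6.3·0.644124/10.4 ≈ 4.05798/10.4 ≈ 0.39019
Candidate 1: C₁ = arcsin(0.39019) ≈ 22.9663°  →  A = 180° − 40.1° − 22.9663° ≈ 116.934° > 0, valid
Candidate 2: C₂ = 180° − C₁ ≈ 157.034°  →  A = 180° − 40.1° − 157.034° ≈ -17.1337° ≤ 0, not a valid triangle

C = 22.97° (one solution)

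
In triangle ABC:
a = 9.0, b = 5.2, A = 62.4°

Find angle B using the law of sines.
a/sin(A) = b/sin(B)  ⇒  sin(B) = b·sin(A)/a = 5.2·sin(62.4°)/9.0
sin(62.4°) ≈ 0.886204
sin(B) ≈ 5.2·0.886204/9.0 ≈ 4.60826/9.0 ≈ 0.512029
B = arcsin(0.512029) ≈ 30.7991°
(Since b ≤ a we need B ≤ A, so the obtuse alternative 180° − 30.7991° ≈ 149.201° is rejected.)

B = 30.8°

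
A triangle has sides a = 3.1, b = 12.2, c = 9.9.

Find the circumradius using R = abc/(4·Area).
First find the area with Heron's formula.
s = (3.1 + 12.2 + 9.9)/2 = 12.6
Area = √(s(s−a)(s−b)(s−c)) = √(12.6·9.5·0.4·2.7) ≈ √129.276 ≈ 11.37
abc = 3.1·12.2·9.9 = 374.418
R = abc/(4·Area) ≈ 374.418/(4·11.37) = 374.418/45.4798 ≈ 8.23261

R = 8.233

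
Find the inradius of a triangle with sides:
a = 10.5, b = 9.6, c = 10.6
r = Area/s where s is the semi-perimeter.
s = (10.5 + 9.6 + 10.6)/2 = 30.7/2 = 15.35
Area = √(s(s−a)(s−b)(s−c)) = √(15.35·4.85·5.75·4.75) ≈ √2033.35 ≈ 45.0927
r ≈ 45.0927/15.35 ≈ 2.93763

r = 2.938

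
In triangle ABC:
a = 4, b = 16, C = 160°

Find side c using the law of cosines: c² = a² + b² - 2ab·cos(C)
c² = 4² + 16² − 2·4·16·cos(160°)
cos(160°) ≈ -0.939693
c² ≈ 16 + 256 − 128·(-0.939693) ≈ 272 + 120.281 ≈ 392.281
c ≈ √392.281 ≈ 19.8061

c = 19.81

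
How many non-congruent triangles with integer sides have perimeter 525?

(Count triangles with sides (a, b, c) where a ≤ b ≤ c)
Let a ≤ b ≤ c with a + b + c = 525. The only binding inequality is a + b > c, i.e. 525 − c > c, so c < 525/2; and c ≥ 525/3 since c is the largest side.
So 175 ≤ c ≤ 262. For each c, b runs from ⌈(525 − c)/2⌉ up to c (then a = 525 − b − c satisfies 1 ≤ a ≤ b automatically), giving c − ⌈(525 − c)/2⌉ + 1 choices.
Summing over c: 1 + 2 + 4 + 5 + … + 130 + 131  (88 terms, c = 175, …, 262) = 5808
Check (closed form: nearest integer to p²/48 for even p, (p+3)²/48 for odd p): (525+3)²/48 = 528²/48 = 278784/48 ≈ 5808.00 → 5808

5808 triangles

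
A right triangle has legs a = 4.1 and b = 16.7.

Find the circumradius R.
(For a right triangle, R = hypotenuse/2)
Hypotenuse c = √(a² + b²) = √(16.81 + 278.89) = √295.7 ≈ 17.1959
R = c/2 ≈ 17.1959/2 ≈ 8.59796

R = 8.598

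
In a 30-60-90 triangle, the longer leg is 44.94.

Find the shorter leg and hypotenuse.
In a 30-60-90 triangle the sides are in ratio 1 : √3 : 2, so short leg = long leg/√3 and hypotenuse = 2·(short leg).
Short leg = 44.94/√3 ≈ 44.94/1.73205 ≈ 25.9461
Hypotenuse = 2·25.9461 ≈ 51.8922

Short leg = 25.95, Hypotenuse = 51.89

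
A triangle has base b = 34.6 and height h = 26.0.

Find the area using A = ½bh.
A = ½·b·h = ½·34.6·26.0 = ½·899.6 = 449.8

Area = 449.8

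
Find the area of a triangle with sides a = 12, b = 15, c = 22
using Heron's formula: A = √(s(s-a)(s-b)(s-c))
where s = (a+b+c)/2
s = (12 + 15 + 22)/2 = 49/2 = 24.5
s − a = 12.5, s − b = 9.5, s − c = 2.5
s(s−a)(s−b)(s−c) = 24.5·12.5·9.5·2.5 = 7273.4375
Area = √7273.4375 ≈ 85.2845

s = 24.5, Area = 85.28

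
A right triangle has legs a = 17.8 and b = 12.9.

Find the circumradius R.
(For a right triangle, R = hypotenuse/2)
Hypotenuse c = √(a² + b²) = √(316.84 + 166.41) = √483.25 ≈ 21.9829
R = c/2 ≈ 21.9829/2 ≈ 10.9915

R = 10.99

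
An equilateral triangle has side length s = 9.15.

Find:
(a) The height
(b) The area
(a) The height splits the triangle into two 30-60-90 halves: h = s·√3/2 = 9.15·1.73205/2 ≈ 15.8483/2 ≈ 7.92413
(b) Area = (√3/4)·s² = (√3/4)·9.15² = (√3/4)·83.7225 ≈ 0.433013·83.7225 ≈ 36.2529

Height = 7.924, Area = 36.25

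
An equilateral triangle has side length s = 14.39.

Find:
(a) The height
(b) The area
(a) The height splits the triangle into two 30-60-90 halves: h = s·√3/2 = 14.39·1.73205/2 ≈ 24.9242/2 ≈ 12.4621
(b) Area = (√3/4)·s² = (√3/4)·14.39² = (√3/4)·207.0721 ≈ 0.433013·207.0721 ≈ 89.6648

Height = 12.46, Area = 89.66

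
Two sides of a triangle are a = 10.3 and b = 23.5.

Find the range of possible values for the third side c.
Triangle inequality: |a − b| < c < a + b
|a − b| = |10.3 − 23.5| = 13.2
a + b = 10.3 + 23.5 = 33.8

13.2 < c < 33.8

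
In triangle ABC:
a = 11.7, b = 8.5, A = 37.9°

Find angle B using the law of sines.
a/sin(A) = b/sin(B)  ⇒  sin(B) = b·sin(A)/a = 8.5·sin(37.9°)/11.7
sin(37.9°) ≈ 0.614285
sin(B) ≈ 8.5·0.614285/11.7 ≈ 5.22142/11.7 ≈ 0.446276
B = arcsin(0.446276) ≈ 26.505°
(Since b ≤ a we need B ≤ A, so the obtuse alternative 180° − 26.505° ≈ 153.495° is rejected.)

B = 26.5°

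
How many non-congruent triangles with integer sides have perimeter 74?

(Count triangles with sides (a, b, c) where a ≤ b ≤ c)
Let a ≤ b ≤ c with a + b + c = 74. The only binding inequality is a + b > c, i.e. 74 − c > c, so c < 74/2; and c ≥ 74/3 since c is the largest side.
So 25 ≤ c ≤ 36. For each c, b runs from ⌈(74 − c)/2⌉ up to c (then a = 74 − b − c satisfies 1 ≤ a ≤ b automatically), giving c − ⌈(74 − c)/2⌉ + 1 choices.
Summing over c: 1 + 3 + 4 + 6 + 7 + 9 + 10 + 12 + 13 + 15 + 16 + 18 = 114
Check (closed form: nearest integer to p²/48 for even p, (p+3)²/48 for odd p): 74²/48 = 5476/48 ≈ 114.08 → 114

114 triangles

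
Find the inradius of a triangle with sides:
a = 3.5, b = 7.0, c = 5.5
r = Area/s where s is the semi-perimeter.
s = (3.5 + 7.0 + 5.5)/2 = 16/2 = 8
Area = √(s(s−a)(s−b)(s−c)) = √(8·4.5·1·2.5) ≈ √90 ≈ 9.48683
r ≈ 9.48683/8 ≈ 1.18585

r = 1.186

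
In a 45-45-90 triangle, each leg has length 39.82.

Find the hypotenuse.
In a 45-45-90 triangle the sides are in ratio 1 : 1 : √2, so hypotenuse = leg·√2.
Hypotenuse = 39.82·√2 ≈ 39.82·1.41421 ≈ 56.314

Hypotenuse = 39.82√2 = 56.31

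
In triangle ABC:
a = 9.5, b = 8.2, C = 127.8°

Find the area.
Two sides and the included angle (SAS): A = ½·a·b·sin(C) = ½·9.5·8.2·sin(127.8°)
sin(127.8°) ≈ 0.790155
A ≈ ½·77.9·0.790155 = 38.95·0.790155 ≈ 30.7765

Area = 30.78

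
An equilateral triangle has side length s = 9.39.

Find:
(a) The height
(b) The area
(a) The height splits the triangle into two 30-60-90 halves: h = s·√3/2 = 9.39·1.73205/2 ≈ 16.264/2 ≈ 8.13198
(b) Area = (√3/4)·s² = (√3/4)·9.39² = (√3/4)·88.1721 ≈ 0.433013·88.1721 ≈ 38.1796

Height = 8.132, Area = 38.18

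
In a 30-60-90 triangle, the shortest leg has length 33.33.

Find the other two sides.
In a 30-60-90 triangle the sides are in ratio 1 : √3 : 2 (short leg : long leg : hypotenuse).
Long leg = 33.33·√3 ≈ 33.33·1.73205 ≈ 57.7293
Hypotenuse = 2·33.33 = 66.66

Long leg = 33.33√3 = 57.73, Hypotenuse = 66.66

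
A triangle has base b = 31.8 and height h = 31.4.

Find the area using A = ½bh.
A = ½·b·h = ½·31.8·31.4 = ½·998.52 = 499.26

Area = 499.26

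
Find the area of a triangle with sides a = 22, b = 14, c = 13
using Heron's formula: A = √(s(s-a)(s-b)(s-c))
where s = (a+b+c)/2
s = (22 + 14 + 13)/2 = 49/2 = 24.5
s − a = 2.5, s − b = 10.5, s − c = 11.5
s(s−a)(s−b)(s−c) = 24.5·2.5·10.5·11.5 = 7395.9375
Area = √7395.9375 ≈ 85.9996

s = 24.5, Area = 86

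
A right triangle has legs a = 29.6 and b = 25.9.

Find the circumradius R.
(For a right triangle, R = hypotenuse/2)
Hypotenuse c = √(a² + b²) = √(876.16 + 670.81) = √1546.97 ≈ 39.3315
R = c/2 ≈ 39.3315/2 ≈ 19.6658

R = 19.67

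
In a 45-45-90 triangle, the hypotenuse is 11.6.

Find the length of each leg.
In a 45-45-90 triangle hypotenuse = leg·√2, so leg = hypotenuse/√2.
Leg = 11.6/√2 ≈ 11.6/1.41421 ≈ 8.20244

Each leg = 8.202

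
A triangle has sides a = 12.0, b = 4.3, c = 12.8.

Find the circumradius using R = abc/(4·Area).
First find the area with Heron's formula.
s = (12.0 + 4.3 + 12.8)/2 = 14.55
Area = √(s(s−a)(s−b)(s−c)) = √(14.55·2.55·10.25·1.75) ≈ √665.526 ≈ 25.7978
abc = 12.0·4.3·12.8 = 660.48
R = abc/(4·Area) ≈ 660.48/(4·25.7978) = 660.48/103.191 ≈ 6.40055

R = 6.401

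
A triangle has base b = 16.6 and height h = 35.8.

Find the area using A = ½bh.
A = ½·b·h = ½·16.6·35.8 = ½·594.28 = 297.14

Area = 297.14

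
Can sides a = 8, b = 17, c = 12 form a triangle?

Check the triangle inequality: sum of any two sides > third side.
a + b vs c: 8 + 17 = 25 > 12  ✓
a + c vs b: 8 + 12 = 20 > 17  ✓
b + c vs a: 17 + 12 = 29 > 8  ✓

Yes, triangle inequality satisfied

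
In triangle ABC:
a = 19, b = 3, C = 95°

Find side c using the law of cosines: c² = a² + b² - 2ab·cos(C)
c² = 19² + 3² − 2·19·3·cos(95°)
cos(95°) ≈ -0.0871557
c² ≈ 361 + 9 − 114·(-0.0871557) ≈ 370 + 9.93575 ≈ 379.936
c ≈ √379.936 ≈ 19.4919

c = 19.49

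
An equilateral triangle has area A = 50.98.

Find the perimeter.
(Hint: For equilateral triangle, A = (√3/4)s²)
A = (√3/4)s²  ⇒  s² = 4A/√3 = 4·50.98/√3 = 203.92/1.73205 ≈ 117.733
s ≈ √117.733 ≈ 10.8505
Perimeter = 3s ≈ 3·10.8505 ≈ 32.5515

Perimeter = 32.55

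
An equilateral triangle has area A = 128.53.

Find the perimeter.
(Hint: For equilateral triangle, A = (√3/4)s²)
A = (√3/4)s²  ⇒  s² = 4A/√3 = 4·128.53/√3 = 514.12/1.73205 ≈ 296.827
s ≈ √296.827 ≈ 17.2287
Perimeter = 3s ≈ 3·17.2287 ≈ 51.686

Perimeter = 51.69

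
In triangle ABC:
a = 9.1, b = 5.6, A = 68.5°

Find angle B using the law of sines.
a/sin(A) = b/sin(B)  ⇒  sin(B) = b·sin(A)/a = 5.6·sin(68.5°)/9.1
sin(68.5°) ≈ 0.930418
sin(B) ≈ 5.6·0.930418/9.1 ≈ 5.21034/9.1 ≈ 0.572565
B = arcsin(0.572565) ≈ 34.9293°
(Since b ≤ a we need B ≤ A, so the obtuse alternative 180° − 34.9293° ≈ 145.071° is rejected.)

B = 34.93°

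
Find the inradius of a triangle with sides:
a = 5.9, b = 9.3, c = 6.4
r = Area/s where s is the semi-perimeter.
s = (5.9 + 9.3 + 6.4)/2 = 21.6/2 = 10.8
Area = √(s(s−a)(s−b)(s−c)) = √(10.8·4.9·1.5·4.4) ≈ √349.272 ≈ 18.6888
r ≈ 18.6888/10.8 ≈ 1.73045

r = 1.73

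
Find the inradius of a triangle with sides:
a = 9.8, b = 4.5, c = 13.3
r = Area/s where s is the semi-perimeter.
s = (9.8 + 4.5 + 13.3)/2 = 27.6/2 = 13.8
Area = √(s(s−a)(s−b)(s−c)) = √(13.8·4·9.3·0.5) ≈ √256.68 ≈ 16.0212
r ≈ 16.0212/13.8 ≈ 1.16096

r = 1.161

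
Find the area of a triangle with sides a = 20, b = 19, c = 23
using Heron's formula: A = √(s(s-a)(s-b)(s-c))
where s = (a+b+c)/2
s = (20 + 19 + 23)/2 = 62/2 = 31
s − a = 11, s − b = 12, s − c = 8
s(s−a)(s−b)(s−c) = 31·11·12·8 = 32736
Area = √32736 ≈ 180.931

s = 31.0, Area = 180.9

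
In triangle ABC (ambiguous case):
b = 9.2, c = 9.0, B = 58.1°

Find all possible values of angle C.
b/sin(B) = c/sin(C)  ⇒  sin(C) = c·sin(B)/b = 9.0·sin(58.1°)/9.2
sin(58.1°) ≈ 0.848972
sin(C) ≈ 9.0·0.848972/9.2 ≈ 7.64075/9.2 ≈ 0.830516
Candidate 1: C₁ = arcsin(0.830516) ≈ 56.1518°  →  A = 180° − 58.1° − 56.1518° ≈ 65.7482° > 0, valid
Candidate 2: C₂ = 180° − C₁ ≈ 123.848°  →  A = 180° − 58.1° − 123.848° ≈ -1.9482° ≤ 0, not a valid triangle

C = 56.15° (one solution)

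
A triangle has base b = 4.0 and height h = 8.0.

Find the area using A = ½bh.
A = ½·b·h = ½·4.0·8.0 = ½·32 = 16

Area = 16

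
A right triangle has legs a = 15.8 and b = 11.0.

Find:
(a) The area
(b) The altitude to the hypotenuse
(a) The legs are perpendicular, so Area = ½·a·b = ½·15.8·11.0 = ½·173.8 = 86.9
(b) Hypotenuse c = √(a² + b²) = √(249.64 + 121) = √370.64 ≈ 19.252
    Area = ½·c·h_c  ⇒  h_c = 2·Area/c = 173.8/19.252 ≈ 9.02763

Area = 86.9, h_c = 9.028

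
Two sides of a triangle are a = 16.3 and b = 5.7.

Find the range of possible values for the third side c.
Triangle inequality: |a − b| < c < a + b
|a − b| = |16.3 − 5.7| = 10.6
a + b = 16.3 + 5.7 = 22

10.6 < c < 22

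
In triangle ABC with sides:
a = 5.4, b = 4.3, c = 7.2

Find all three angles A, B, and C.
Law of cosines for each angle (a² = 29.16, b² = 18.49, c² = 51.84):
cos(A) = (b² + c² − a²)/(2bc) = (18.49 + 51.84 − 29.16)/(2·4.3·7.2) = 41.17/61.92 ≈ 0.66489  ⇒  A ≈ 48.3261°
cos(B) = (a² + c² − b²)/(2ac) = (29.16 + 51.84 − 18.49)/(2·5.4·7.2) = 62.51/77.76 ≈ 0.803884  ⇒  B ≈ 36.4974°
cos(C) = (a² + b² − c²)/(2ab) = (29.16 + 18.49 − 51.84)/(2·5.4·4.3) = -4.19/46.44 ≈ -0.0902239  ⇒  C ≈ 95.1765°
Check: A + B + C ≈ 180°

A = 48.33°, B = 36.5°, C = 95.18°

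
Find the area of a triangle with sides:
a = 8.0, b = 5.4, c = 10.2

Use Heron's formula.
s = (8.0 + 5.4 + 10.2)/2 = 23.6/2 = 11.8
s − a = 3.8, s − b = 6.4, s − c = 1.6
s(s−a)(s−b)(s−c) = 11.8·3.8·6.4·1.6 ≈ 459.162
Area = √459.162 ≈ 21.4281

Area = 21.43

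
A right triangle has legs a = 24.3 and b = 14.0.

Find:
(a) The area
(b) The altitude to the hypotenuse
(a) The legs are perpendicular, so Area = ½·a·b = ½·24.3·14.0 = ½·340.2 = 170.1
(b) Hypotenuse c = √(a² + b²) = √(590.49 + 196) = √786.49 ≈ 28.0444
    Area = ½·c·h_c  ⇒  h_c = 2·Area/c = 340.2/28.0444 ≈ 12.1308

Area = 170.1, h_c = 12.13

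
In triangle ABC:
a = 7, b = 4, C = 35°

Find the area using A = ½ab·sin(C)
A = ½·a·b·sin(C) = ½·7·4·sin(35°)
sin(35°) ≈ 0.573576
A ≈ ½·28·0.573576 = 14·0.573576 ≈ 8.03007

Area = 8.03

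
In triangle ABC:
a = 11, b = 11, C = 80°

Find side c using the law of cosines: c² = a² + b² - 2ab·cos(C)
c² = 11² + 11² − 2·11·11·cos(80°)
cos(80°) ≈ 0.173648
c² ≈ 121 + 121 − 242·(0.173648) ≈ 242 − 42.0229 ≈ 199.977
c ≈ √199.977 ≈ 14.1413

c = 14.14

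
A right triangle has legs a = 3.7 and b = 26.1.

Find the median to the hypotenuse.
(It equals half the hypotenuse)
Hypotenuse c = √(a² + b²) = √(13.69 + 681.21) = √694.9 ≈ 26.361
Median to hypotenuse = c/2 ≈ 26.361/2 ≈ 13.1805

Median = 13.18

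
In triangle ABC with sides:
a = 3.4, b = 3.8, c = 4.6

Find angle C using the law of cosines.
c² = a² + b² − 2ab·cos(C)  ⇒  cos(C) = (a² + b² − c²)/(2ab)
cos(C) = (3.4² + 3.8² − 4.6²)/(2·3.4·3.8) = (11.56 + 14.44 − 21.16)/25.84 = 4.84/25.84 ≈ 0.187307
C = arccos(0.187307) ≈ 79.2044°

C = 79.2°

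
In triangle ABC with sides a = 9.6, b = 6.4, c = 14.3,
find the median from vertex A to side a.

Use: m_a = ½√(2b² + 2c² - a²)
m_a = ½√(2·6.4² + 2·14.3² − 9.6²) = ½√(2·40.96 + 2·204.49 − 92.16) = ½√(81.92 + 408.98 − 92.16) = ½√398.74
√398.74 ≈ 19.9685, so m_a ≈ 9.98424

m_a = 9.984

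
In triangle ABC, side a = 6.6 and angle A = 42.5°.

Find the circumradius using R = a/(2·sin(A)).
R = a/(2·sin(A)) = 6.6/(2·sin(42.5°))
sin(42.5°) ≈ 0.67559
R ≈ 6.6/(2·0.67559) = 6.6/1.35118 ≈ 4.88462

R = 4.885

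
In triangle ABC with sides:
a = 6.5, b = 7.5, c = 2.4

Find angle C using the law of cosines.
c² = a² + b² − 2ab·cos(C)  ⇒  cos(C) = (a² + b² − c²)/(2ab)
cos(C) = (6.5² + 7.5² − 2.4²)/(2·6.5·7.5) = (42.25 + 56.25 − 5.76)/97.5 = 92.74/97.5 ≈ 0.951179
C = arccos(0.951179) ≈ 17.9772°

C = 17.98°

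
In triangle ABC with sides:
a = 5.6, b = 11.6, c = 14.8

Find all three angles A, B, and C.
Law of cosines for each angle (a² = 31.36, b² = 134.56, c² = 219.04):
cos(A) = (b² + c² − a²)/(2bc) = (134.56 + 219.04 − 31.36)/(2·11.6·14.8) = 322.24/343.36 ≈ 0.93849  ⇒  A ≈ 20.2005°
cos(B) = (a² + c² − b²)/(2ac) = (31.36 + 219.04 − 134.56)/(2·5.6·14.8) = 115.84/165.76 ≈ 0.698842  ⇒  B ≈ 45.6659°
cos(C) = (a² + b² − c²)/(2ab) = (31.36 + 134.56 − 219.04)/(2·5.6·11.6) = -53.12/129.92 ≈ -0.408867  ⇒  C ≈ 114.134°
Check: A + B + C ≈ 180°

A = 20.2°, B = 45.67°, C = 114.1°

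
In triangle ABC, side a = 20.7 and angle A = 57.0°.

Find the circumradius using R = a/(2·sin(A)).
R = a/(2·sin(A)) = 20.7/(2·sin(57.0°))
sin(57.0°) ≈ 0.838671
R ≈ 20.7/(2·0.838671) = 20.7/1.67734 ≈ 12.341

R = 12.34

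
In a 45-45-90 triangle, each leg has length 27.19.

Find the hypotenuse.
In a 45-45-90 triangle the sides are in ratio 1 : 1 : √2, so hypotenuse = leg·√2.
Hypotenuse = 27.19·√2 ≈ 27.19·1.41421 ≈ 38.4525

Hypotenuse = 27.19√2 = 38.45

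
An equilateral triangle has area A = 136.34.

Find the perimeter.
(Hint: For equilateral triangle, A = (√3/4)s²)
A = (√3/4)s²  ⇒  s² = 4A/√3 = 4·136.34/√3 = 545.36/1.73205 ≈ 314.864
s ≈ √314.864 ≈ 17.7444
Perimeter = 3s ≈ 3·17.7444 ≈ 53.2332

Perimeter = 53.23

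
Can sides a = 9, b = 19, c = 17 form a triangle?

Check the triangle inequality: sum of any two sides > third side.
a + b vs c: 9 + 19 = 28 > 17  ✓
a + c vs b: 9 + 17 = 26 > 19  ✓
b + c vs a: 19 + 17 = 36 > 9  ✓

Yes, triangle inequality satisfied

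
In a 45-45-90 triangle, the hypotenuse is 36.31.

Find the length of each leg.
In a 45-45-90 triangle hypotenuse = leg·√2, so leg = hypotenuse/√2.
Leg = 36.31/√2 ≈ 36.31/1.41421 ≈ 25.675

Each leg = 25.68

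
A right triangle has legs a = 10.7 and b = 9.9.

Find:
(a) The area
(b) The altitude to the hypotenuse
(a) The legs are perpendicular, so Area = ½·a·b = ½·10.7·9.9 = ½·105.93 = 52.965
(b) Hypotenuse c = √(a² + b²) = √(114.49 + 98.01) = √212.5 ≈ 14.5774
    Area = ½·c·h_c  ⇒  h_c = 2·Area/c = 105.93/14.5774 ≈ 7.26674

Area = 52.965, h_c = 7.267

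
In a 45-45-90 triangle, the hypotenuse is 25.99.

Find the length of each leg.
In a 45-45-90 triangle hypotenuse = leg·√2, so leg = hypotenuse/√2.
Leg = 25.99/√2 ≈ 25.99/1.41421 ≈ 18.3777

Each leg = 18.38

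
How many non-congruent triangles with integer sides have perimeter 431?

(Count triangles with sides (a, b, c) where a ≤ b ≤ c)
Let a ≤ b ≤ c with a + b + c = 431. The only binding inequality is a + b > c, i.e. 431 − c > c, so c < 431/2; and c ≥ 431/3 since c is the largest side.
So 144 ≤ c ≤ 215. For each c, b runs from ⌈(431 − c)/2⌉ up to c (then a = 431 − b − c satisfies 1 ≤ a ≤ b automatically), giving c − ⌈(431 − c)/2⌉ + 1 choices.
Summing over c: 1 + 3 + 4 + 6 + … + 106 + 108  (72 terms, c = 144, …, 215) = 3924
Check (closed form: nearest integer to p²/48 for even p, (p+3)²/48 for odd p): (431+3)²/48 = 434²/48 = 188356/48 ≈ 3924.08 → 3924

3924 triangles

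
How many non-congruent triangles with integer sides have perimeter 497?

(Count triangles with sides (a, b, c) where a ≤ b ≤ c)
Let a ≤ b ≤ c with a + b + c = 497. The only binding inequality is a + b > c, i.e. 497 − c > c, so c < 497/2; and c ≥ 497/3 since c is the largest side.
So 166 ≤ c ≤ 248. For each c, b runs from ⌈(497 − c)/2⌉ up to c (then a = 497 − b − c satisfies 1 ≤ a ≤ b automatically), giving c − ⌈(497 − c)/2⌉ + 1 choices.
Summing over c: 1 + 3 + 4 + 6 + … + 123 + 124  (83 terms, c = 166, …, 248) = 5208
Check (closed form: nearest integer to p²/48 for even p, (p+3)²/48 for odd p): (497+3)²/48 = 500²/48 = 250000/48 ≈ 5208.33 → 5208

5208 triangles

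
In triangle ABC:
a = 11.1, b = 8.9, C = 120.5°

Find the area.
Two sides and the included angle (SAS): A = ½·a·b·sin(C) = ½·11.1·8.9·sin(120.5°)
sin(120.5°) ≈ 0.861629
A ≈ ½·98.79·0.861629 = 49.395·0.861629 ≈ 42.5602

Area = 42.56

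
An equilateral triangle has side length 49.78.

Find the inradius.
r = Area/s with s the semi-perimeter.
Area = (√3/4)·49.78² = (√3/4)·2478.0484 ≈ 0.433013·2478.0484 ≈ 1073.03
s = 3·49.78/2 = 74.67
r ≈ 1073.03/74.67 ≈ 14.3702
(Equivalently r = side/(2√3) = 49.78/3.4641 ≈ 14.3702.)

r = 14.37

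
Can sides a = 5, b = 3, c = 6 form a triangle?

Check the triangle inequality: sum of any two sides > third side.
a + b vs c: 5 + 3 = 8 > 6  ✓
a + c vs b: 5 + 6 = 11 > 3  ✓
b + c vs a: 3 + 6 = 9 > 5  ✓

Yes, triangle inequality satisfied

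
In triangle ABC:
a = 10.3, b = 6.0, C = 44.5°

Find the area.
Two sides and the included angle (SAS): A = ½·a·b·sin(C) = ½·10.3·6.0·sin(44.5°)
sin(44.5°) ≈ 0.700909
A ≈ ½·61.8·0.700909 = 30.9·0.700909 ≈ 21.6581

Area = 21.66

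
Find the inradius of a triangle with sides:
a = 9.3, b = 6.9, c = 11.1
r = Area/s where s is the semi-perimeter.
s = (9.3 + 6.9 + 11.1)/2 = 27.3/2 = 13.65
Area = √(s(s−a)(s−b)(s−c)) = √(13.65·4.35·6.75·2.55) ≈ √1022.04 ≈ 31.9693
r ≈ 31.9693/13.65 ≈ 2.34207

r = 2.342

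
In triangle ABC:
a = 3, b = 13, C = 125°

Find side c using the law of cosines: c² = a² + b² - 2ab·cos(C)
c² = 3² + 13² − 2·3·13·cos(125°)
cos(125°) ≈ -0.573576
c² ≈ 9 + 169 − 78·(-0.573576) ≈ 178 + 44.739 ≈ 222.739
c ≈ √222.739 ≈ 14.9244

c = 14.92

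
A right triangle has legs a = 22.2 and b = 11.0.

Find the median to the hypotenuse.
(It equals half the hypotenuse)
Hypotenuse c = √(a² + b²) = √(492.84 + 121) = √613.84 ≈ 24.7758
Median to hypotenuse = c/2 ≈ 24.7758/2 ≈ 12.3879

Median = 12.39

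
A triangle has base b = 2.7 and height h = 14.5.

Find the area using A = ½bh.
A = ½·b·h = ½·2.7·14.5 = ½·39.15 = 19.575

Area = 19.575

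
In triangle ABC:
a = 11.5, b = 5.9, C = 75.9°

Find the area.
Two sides and the included angle (SAS): A = ½·a·b·sin(C) = ½·11.5·5.9·sin(75.9°)
sin(75.9°) ≈ 0.969872
A ≈ ½·67.85·0.969872 = 33.925·0.969872 ≈ 32.9029

Area = 32.9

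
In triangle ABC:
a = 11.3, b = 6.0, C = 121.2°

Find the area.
Two sides and the included angle (SAS): A = ½·a·b·sin(C) = ½·11.3·6.0·sin(121.2°)
sin(121.2°) ≈ 0.855364
A ≈ ½·67.8·0.855364 = 33.9·0.855364 ≈ 28.9968

Area = 29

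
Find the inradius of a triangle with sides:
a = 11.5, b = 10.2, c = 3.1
r = Area/s where s is the semi-perimeter.
s = (11.5 + 10.2 + 3.1)/2 = 24.8/2 = 12.4
Area = √(s(s−a)(s−b)(s−c)) = √(12.4·0.9·2.2·9.3) ≈ √228.334 ≈ 15.1107
r ≈ 15.1107/12.4 ≈ 1.21861

r = 1.219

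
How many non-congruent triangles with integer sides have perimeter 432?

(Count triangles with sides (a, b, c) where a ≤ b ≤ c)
Let a ≤ b ≤ c with a + b + c = 432. The only binding inequality is a + b > c, i.e. 432 − c > c, so c < 432/2; and c ≥ 432/3 since c is the largest side.
So 144 ≤ c ≤ 215. For each c, b runs from ⌈(432 − c)/2⌉ up to c (then a = 432 − b − c satisfies 1 ≤ a ≤ b automatically), giving c − ⌈(432 − c)/2⌉ + 1 choices.
Summing over c: 1 + 2 + 4 + 5 + … + 106 + 107  (72 terms, c = 144, …, 215) = 3888
Check (closed form: nearest integer to p²/48 for even p, (p+3)²/48 for odd p): 432²/48 = 186624/48 ≈ 3888.00 → 3888

3888 triangles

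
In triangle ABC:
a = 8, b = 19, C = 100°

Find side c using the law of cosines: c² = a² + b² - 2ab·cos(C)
c² = 8² + 19² − 2·8·19·cos(100°)
cos(100°) ≈ -0.173648
c² ≈ 64 + 361 − 304·(-0.173648) ≈ 425 + 52.789 ≈ 477.789
c ≈ √477.789 ≈ 21.8584

c = 21.86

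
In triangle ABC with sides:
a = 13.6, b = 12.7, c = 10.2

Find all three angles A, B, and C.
Law of cosines for each angle (a² = 184.96, b² = 161.29, c² = 104.04):
cos(A) = (b² + c² − a²)/(2bc) = (161.29 + 104.04 − 184.96)/(2·12.7·10.2) = 80.37/259.08 ≈ 0.310213  ⇒  A ≈ 71.9279°
cos(B) = (a² + c² − b²)/(2ac) = (184.96 + 104.04 − 161.29)/(2·13.6·10.2) = 127.71/277.44 ≈ 0.460316  ⇒  B ≈ 62.5925°
cos(C) = (a² + b² − c²)/(2ab) = (184.96 + 161.29 − 104.04)/(2·13.6·12.7) = 242.21/345.44 ≈ 0.701164  ⇒  C ≈ 45.4796°
Check: A + B + C ≈ 180°

A = 71.93°, B = 62.59°, C = 45.48°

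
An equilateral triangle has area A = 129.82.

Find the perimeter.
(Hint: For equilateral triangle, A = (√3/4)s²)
A = (√3/4)s²  ⇒  s² = 4A/√3 = 4·129.82/√3 = 519.28/1.73205 ≈ 299.806
s ≈ √299.806 ≈ 17.3149
Perimeter = 3s ≈ 3·17.3149 ≈ 51.9448

Perimeter = 51.94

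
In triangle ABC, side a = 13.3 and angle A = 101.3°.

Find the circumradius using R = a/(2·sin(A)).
R = a/(2·sin(A)) = 13.3/(2·sin(101.3°))
sin(101.3°) ≈ 0.980615
R ≈ 13.3/(2·0.980615) = 13.3/1.96123 ≈ 6.78146

R = 6.781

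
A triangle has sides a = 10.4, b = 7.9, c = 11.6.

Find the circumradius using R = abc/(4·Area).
First find the area with Heron's formula.
s = (10.4 + 7.9 + 11.6)/2 = 14.95
Area = √(s(s−a)(s−b)(s−c)) = √(14.95·4.55·7.05·3.35) ≈ √1606.52 ≈ 40.0814
abc = 10.4·7.9·11.6 = 953.056
R = abc/(4·Area) ≈ 953.056/(4·40.0814) = 953.056/160.326 ≈ 5.9445

R = 5.944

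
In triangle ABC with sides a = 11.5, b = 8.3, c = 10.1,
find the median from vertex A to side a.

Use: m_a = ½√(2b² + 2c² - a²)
m_a = ½√(2·8.3² + 2·10.1² − 11.5²) = ½√(2·68.89 + 2·102.01 − 132.25) = ½√(137.78 + 204.02 − 132.25) = ½√209.55
√209.55 ≈ 14.4758, so m_a ≈ 7.23792

m_a = 7.238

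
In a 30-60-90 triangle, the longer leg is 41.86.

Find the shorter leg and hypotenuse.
In a 30-60-90 triangle the sides are in ratio 1 : √3 : 2, so short leg = long leg/√3 and hypotenuse = 2·(short leg).
Short leg = 41.86/√3 ≈ 41.86/1.73205 ≈ 24.1679
Hypotenuse = 2·24.1679 ≈ 48.3358

Short leg = 24.17, Hypotenuse = 48.34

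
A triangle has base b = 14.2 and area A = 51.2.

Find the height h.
A = ½·b·h  ⇒  h = 2A/b = 2·51.2/14.2 = 102.4/14.2 ≈ 7.21127

h = 7.211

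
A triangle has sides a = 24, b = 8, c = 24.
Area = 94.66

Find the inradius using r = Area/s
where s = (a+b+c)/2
s = (24 + 8 + 24)/2 = 56/2 = 28
r = Area/s = 94.66/28 ≈ 3.38071

r = 3.381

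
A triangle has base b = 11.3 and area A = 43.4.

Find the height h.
A = ½·b·h  ⇒  h = 2A/b = 2·43.4/11.3 = 86.8/11.3 ≈ 7.68142

h = 7.681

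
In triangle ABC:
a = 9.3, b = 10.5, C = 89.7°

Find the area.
Two sides and the included angle (SAS): A = ½·a·b·sin(C) = ½·9.3·10.5·sin(89.7°)
sin(89.7°) ≈ 0.999986
A ≈ ½·97.65·0.999986 = 48.825·0.999986 ≈ 48.8243

Area = 48.82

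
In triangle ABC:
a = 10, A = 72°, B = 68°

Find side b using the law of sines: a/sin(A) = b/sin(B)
a/sin(A) = b/sin(B)  ⇒  b = a·sin(B)/sin(A) = 10·sin(68°)/sin(72°)
sin(68°) ≈ 0.927184, sin(72°) ≈ 0.951057
b ≈ 10·0.927184/0.951057 ≈ 9.27184/0.951057 ≈ 9.74899

b = 9.749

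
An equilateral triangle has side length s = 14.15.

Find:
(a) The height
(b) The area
(a) The height splits the triangle into two 30-60-90 halves: h = s·√3/2 = 14.15·1.73205/2 ≈ 24.5085/2 ≈ 12.2543
(b) Area = (√3/4)·s² = (√3/4)·14.15² = (√3/4)·200.2225 ≈ 0.433013·200.2225 ≈ 86.6989

Height = 12.25, Area = 86.7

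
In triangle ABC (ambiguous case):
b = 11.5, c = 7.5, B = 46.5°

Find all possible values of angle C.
b/sin(B) = c/sin(C)  ⇒  sin(C) = c·sin(B)/b = 7.5·sin(46.5°)/11.5
sin(46.5°) ≈ 0.725374
sin(C) ≈ 7.5·0.725374/11.5 ≈ 5.44031/11.5 ≈ 0.47307
Candidate 1: C₁ = arcsin(0.47307) ≈ 28.2338°  →  A = 180° − 46.5° − 28.2338° ≈ 105.266° > 0, valid
Candidate 2: C₂ = 180° − C₁ ≈ 151.766°  →  A = 180° − 46.5° − 151.766° ≈ -18.2662° ≤ 0, not a valid triangle

C = 28.23° (one solution)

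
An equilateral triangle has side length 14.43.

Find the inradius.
r = Area/s with s the semi-perimeter.
Area = (√3/4)·14.43² = (√3/4)·208.2249 ≈ 0.433013·208.2249 ≈ 90.164
s = 3·14.43/2 = 21.645
r ≈ 90.164/21.645 ≈ 4.16558
(Equivalently r = side/(2√3) = 14.43/3.4641 ≈ 4.16558.)

r = 4.166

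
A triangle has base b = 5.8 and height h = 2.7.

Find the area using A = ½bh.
A = ½·b·h = ½·5.8·2.7 = ½·15.66 = 7.83

Area = 7.83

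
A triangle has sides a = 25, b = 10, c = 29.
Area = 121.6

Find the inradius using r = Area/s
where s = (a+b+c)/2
s = (25 + 10 + 29)/2 = 64/2 = 32
r = Area/s = 121.6/32 ≈ 3.8

r = 3.8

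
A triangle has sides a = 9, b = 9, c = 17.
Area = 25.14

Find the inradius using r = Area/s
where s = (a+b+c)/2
s = (9 + 9 + 17)/2 = 35/2 = 17.5
r = Area/s = 25.14/17.5 ≈ 1.43657

r = 1.437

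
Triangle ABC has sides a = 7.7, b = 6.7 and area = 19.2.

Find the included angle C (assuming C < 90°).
Area = ½·a·b·sin(C)  ⇒  sin(C) = 2·Area/(a·b) = 2·19.2/(7.7·6.7) = 38.4/51.59 ≈ 0.74433
C = arcsin(0.74433) ≈ 48.1016° (taking the acute solution since C < 90°)

C = 48.1°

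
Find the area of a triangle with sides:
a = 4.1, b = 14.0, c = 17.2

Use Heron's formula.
s = (4.1 + 14.0 + 17.2)/2 = 35.3/2 = 17.65
s − a = 13.55, s − b = 3.65, s − c = 0.45
s(s−a)(s−b)(s−c) = 17.65·13.55·3.65·0.45 ≈ 392.816
Area = √392.816 ≈ 19.8196

Area = 19.82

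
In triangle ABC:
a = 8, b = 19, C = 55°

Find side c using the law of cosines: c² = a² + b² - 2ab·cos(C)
c² = 8² + 19² − 2·8·19·cos(55°)
cos(55°) ≈ 0.573576
c² ≈ 64 + 361 − 304·(0.573576) ≈ 425 − 174.367 ≈ 250.633
c ≈ √250.633 ≈ 15.8314

c = 15.83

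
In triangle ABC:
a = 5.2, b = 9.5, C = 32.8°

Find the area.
Two sides and the included angle (SAS): A = ½·a·b·sin(C) = ½·5.2·9.5·sin(32.8°)
sin(32.8°) ≈ 0.541708
A ≈ ½·49.4·0.541708 = 24.7·0.541708 ≈ 13.3802

Area = 13.38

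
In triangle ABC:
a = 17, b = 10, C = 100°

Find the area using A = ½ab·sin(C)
A = ½·a·b·sin(C) = ½·17·10·sin(100°)
sin(100°) ≈ 0.984808
A ≈ ½·170·0.984808 = 85·0.984808 ≈ 83.7087

Area = 83.71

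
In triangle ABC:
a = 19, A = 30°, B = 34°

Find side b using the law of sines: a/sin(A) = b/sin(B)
a/sin(A) = b/sin(B)  ⇒  b = a·sin(B)/sin(A) = 19·sin(34°)/sin(30°)
sin(34°) ≈ 0.559193, sin(30°) ≈ 0.5
b ≈ 19·0.559193/0.5 ≈ 10.6247/0.5 ≈ 21.2493

b = 21.25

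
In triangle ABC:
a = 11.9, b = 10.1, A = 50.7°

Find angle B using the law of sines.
a/sin(A) = b/sin(B)  ⇒  sin(B) = b·sin(A)/a = 10.1·sin(50.7°)/11.9
sin(50.7°) ≈ 0.77384
sin(B) ≈ 10.1·0.77384/11.9 ≈ 7.81579/11.9 ≈ 0.656789
B = arcsin(0.656789) ≈ 41.0554°
(Since b ≤ a we need B ≤ A, so the obtuse alternative 180° − 41.0554° ≈ 138.945° is rejected.)

B = 41.06°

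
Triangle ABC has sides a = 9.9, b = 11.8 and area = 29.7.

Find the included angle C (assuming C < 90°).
Area = ½·a·b·sin(C)  ⇒  sin(C) = 2·Area/(a·b) = 2·29.7/(9.9·11.8) = 59.4/116.82 ≈ 0.508475
C = arcsin(0.508475) ≈ 30.5623° (taking the acute solution since C < 90°)

C = 30.56°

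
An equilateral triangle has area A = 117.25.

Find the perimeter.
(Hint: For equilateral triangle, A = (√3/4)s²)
A = (√3/4)s²  ⇒  s² = 4A/√3 = 4·117.25/√3 = 469/1.73205 ≈ 270.777
s ≈ √270.777 ≈ 16.4553
Perimeter = 3s ≈ 3·16.4553 ≈ 49.3659

Perimeter = 49.37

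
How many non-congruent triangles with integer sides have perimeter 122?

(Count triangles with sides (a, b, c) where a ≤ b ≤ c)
Let a ≤ b ≤ c with a + b + c = 122. The only binding inequality is a + b > c, i.e. 122 − c > c, so c < 122/2; and c ≥ 122/3 since c is the largest side.
So 41 ≤ c ≤ 60. For each c, b runs from ⌈(122 − c)/2⌉ up to c (then a = 122 − b − c satisfies 1 ≤ a ≤ b automatically), giving c − ⌈(122 − c)/2⌉ + 1 choices.
Summing over c: 1 + 3 + 4 + 6 + … + 28 + 30  (20 terms, c = 41, …, 60) = 310
Check (closed form: nearest integer to p²/48 for even p, (p+3)²/48 for odd p): 122²/48 = 14884/48 ≈ 310.08 → 310

310 triangles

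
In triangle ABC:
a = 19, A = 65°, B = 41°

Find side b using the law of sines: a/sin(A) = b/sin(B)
a/sin(A) = b/sin(B)  ⇒  b = a·sin(B)/sin(A) = 19·sin(41°)/sin(65°)
sin(41°) ≈ 0.656059, sin(65°) ≈ 0.906308
b ≈ 19·0.656059/0.906308 ≈ 12.4651/0.906308 ≈ 13.7537

b = 13.75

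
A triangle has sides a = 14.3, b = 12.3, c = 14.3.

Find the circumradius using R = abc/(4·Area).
First find the area with Heron's formula.
s = (14.3 + 12.3 + 14.3)/2 = 20.45
Area = √(s(s−a)(s−b)(s−c)) = √(20.45·6.15·8.15·6.15) ≈ √6303.78 ≈ 79.3964
abc = 14.3·12.3·14.3 = 2515.227
R = abc/(4·Area) ≈ 2515.227/(4·79.3964) = 2515.227/317.585 ≈ 7.91984

R = 7.92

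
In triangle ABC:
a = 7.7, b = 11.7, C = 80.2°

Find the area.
Two sides and the included angle (SAS): A = ½·a·b·sin(C) = ½·7.7·11.7·sin(80.2°)
sin(80.2°) ≈ 0.985408
A ≈ ½·90.09·0.985408 = 45.045·0.985408 ≈ 44.3877

Area = 44.39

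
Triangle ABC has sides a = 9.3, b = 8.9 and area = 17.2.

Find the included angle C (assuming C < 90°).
Area = ½·a·b·sin(C)  ⇒  sin(C) = 2·Area/(a·b) = 2·17.2/(9.3·8.9) = 34.4/82.77 ≈ 0.41561
C = arcsin(0.41561) ≈ 24.5577° (taking the acute solution since C < 90°)

C = 24.56°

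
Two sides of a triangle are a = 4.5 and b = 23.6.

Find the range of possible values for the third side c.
Triangle inequality: |a − b| < c < a + b
|a − b| = |4.5 − 23.6| = 19.1
a + b = 4.5 + 23.6 = 28.1

19.1 < c < 28.1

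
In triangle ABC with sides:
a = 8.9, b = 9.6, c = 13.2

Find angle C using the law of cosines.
c² = a² + b² − 2ab·cos(C)  ⇒  cos(C) = (a² + b² − c²)/(2ab)
cos(C) = (8.9² + 9.6² − 13.2²)/(2·8.9·9.6) = (79.21 + 92.16 − 174.24)/170.88 = -2.87/170.88 ≈ -0.0167954
C = arccos(-0.0167954) ≈ 90.9624°

C = 90.96°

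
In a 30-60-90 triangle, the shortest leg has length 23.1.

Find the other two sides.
In a 30-60-90 triangle the sides are in ratio 1 : √3 : 2 (short leg : long leg : hypotenuse).
Long leg = 23.1·√3 ≈ 23.1·1.73205 ≈ 40.0104
Hypotenuse = 2·23.1 = 46.2

Long leg = 23.1√3 = 40.01, Hypotenuse = 46.2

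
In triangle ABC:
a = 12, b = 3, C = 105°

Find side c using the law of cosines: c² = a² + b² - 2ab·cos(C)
c² = 12² + 3² − 2·12·3·cos(105°)
cos(105°) ≈ -0.258819
c² ≈ 144 + 9 − 72·(-0.258819) ≈ 153 + 18.635 ≈ 171.635
c ≈ √171.635 ≈ 13.101

c = 13.1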